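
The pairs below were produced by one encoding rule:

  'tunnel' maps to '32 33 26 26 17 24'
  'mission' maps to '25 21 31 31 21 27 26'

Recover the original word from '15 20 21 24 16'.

child

t is letter #20 and maps to 32: an offset of 12. The number is (letter's place in the alphabet, a=1) + 12.
Reversing it on 15 20 21 24 16: 15→(15−12)÷1=3=c, 20→(20−12)÷1=8=h, 21→(21−12)÷1=9=i, 24→(24−12)÷1=12=l, 16→(16−12)÷1=4=d.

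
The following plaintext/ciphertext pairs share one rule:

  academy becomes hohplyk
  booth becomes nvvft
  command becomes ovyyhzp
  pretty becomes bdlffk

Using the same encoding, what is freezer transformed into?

rdlllld

The shift depends on letter class: consonant c→o is +12, but vowel a→h is +7. Two shifts are in play — +7 for a/e/i/o/u, +12 for every other letter.
On freezer: f(cons)+12=r, r(cons)+12=d, e(vowel)+7=l, e(vowel)+7=l, z(cons)+12=l, e(vowel)+7=l, r(cons)+12=d.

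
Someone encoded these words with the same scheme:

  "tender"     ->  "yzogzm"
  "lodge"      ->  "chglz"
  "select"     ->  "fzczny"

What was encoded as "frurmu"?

suburb

t(19)→y(24) and e(4)→z(25) fit y≡19x+1 (mod 26); the inverse of 19 mod 26 is 11. This is an affine cipher: with a=0,…,z=25, each position x becomes (19x+1) mod 26.
Reversing it on frurmu: f(5)→11·(5−1)≡18=s; r(17)→11·(17−1)≡20=u; u(20)→11·(20−1)≡1=b; r(17)→11·(17−1)≡20=u; m(12)→11·(12−1)≡17=r; u(20)→11·(20−1)≡1=b (all mod 26).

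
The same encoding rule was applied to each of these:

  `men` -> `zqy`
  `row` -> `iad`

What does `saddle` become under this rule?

qxppme

The output letters match the input read backwards, each shifted +12: men reversed is nem. Read the word backwards and shift each letter +12.
Applying it to saddle: reverse → elddas; then shift: e+12=q, l+12=x, d+12=p, d+12=p, a+12=m, s+12=e.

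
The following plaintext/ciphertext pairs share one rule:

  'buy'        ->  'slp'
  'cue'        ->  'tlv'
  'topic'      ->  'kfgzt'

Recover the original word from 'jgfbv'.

Compare letters: b→s is +17, u→l is +17, y→p is +17 — a constant shift. This is a Caesar cipher with shift 17.
Undoing it on jgfbv: j−17=s, g−17=p, f−17=o, b−17=k, v−17=e.

spoke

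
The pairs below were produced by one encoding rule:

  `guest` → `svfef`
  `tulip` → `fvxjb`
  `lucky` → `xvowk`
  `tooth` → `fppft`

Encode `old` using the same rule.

The shift depends on letter class: consonant g→s is +12, but vowel u→v is +1. The rule splits by letter class: vowels +1, consonants +12.
On old: o(vowel)+1=p, l(cons)+12=x, d(cons)+12=p.

pxp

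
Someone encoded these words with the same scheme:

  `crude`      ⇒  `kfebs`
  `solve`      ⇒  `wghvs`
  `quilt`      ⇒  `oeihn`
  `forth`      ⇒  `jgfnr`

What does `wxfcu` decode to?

c(2)→k(10) and r(17)→f(5) fit y≡17x+2 (mod 26); the inverse of 17 mod 26 is 23. Each letter's alphabet position (a=0..z=25) is mapped through 17·x+2 mod 26 — an affine cipher.
Undoing it on wxfcu: w(22)→23·(22−2)≡18=s; x(23)→23·(23−2)≡15=p; f(5)→23·(5−2)≡17=r; c(2)→23·(2−2)≡0=a; u(20)→23·(20−2)≡24=y (all mod 26).

spray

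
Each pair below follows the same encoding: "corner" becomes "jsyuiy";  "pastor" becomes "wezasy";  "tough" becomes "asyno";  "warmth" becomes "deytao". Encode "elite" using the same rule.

Two shifts are in play — +4 for a/e/i/o/u, +7 for every other letter.
For elite: e(vowel)+4=i, l(cons)+7=s, i(vowel)+4=m, t(cons)+7=a, e(vowel)+4=i.

ismai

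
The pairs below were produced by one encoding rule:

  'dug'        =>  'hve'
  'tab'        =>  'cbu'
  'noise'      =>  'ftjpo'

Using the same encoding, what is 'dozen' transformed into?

ofape

Two steps: reverse the string, then apply a Caesar shift of +1.
Applying it to dozen: reverse → nezod; then shift: n+1=o, e+1=f, z+1=a, o+1=p, d+1=e.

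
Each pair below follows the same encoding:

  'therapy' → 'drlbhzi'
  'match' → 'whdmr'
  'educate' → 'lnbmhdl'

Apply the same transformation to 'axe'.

hhl

The shift depends on letter class: consonant t→d is +10, but vowel e→l is +7. Two shifts are in play — +7 for a/e/i/o/u, +10 for every other letter.
For axe: a(vowel)+7=h, x(cons)+10=h, e(vowel)+7=l.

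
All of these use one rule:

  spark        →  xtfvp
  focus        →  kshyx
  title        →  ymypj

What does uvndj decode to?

Shifts by position in spark: pos 0: s→x (+5), pos 1: p→t (+4), pos 2: a→f (+5), pos 3: r→v (+4) — repeating every 2. The shifts repeat in a cycle of length 2: positions 0,1,… shift by +5, +4, then the pattern repeats.
Undoing it on uvndj: u−5=p, v−4=r, n−5=i, d−4=z, j−5=e.

prize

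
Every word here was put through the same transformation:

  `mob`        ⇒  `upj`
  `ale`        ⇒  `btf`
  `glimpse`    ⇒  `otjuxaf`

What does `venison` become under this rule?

dfvjapv

The shift depends on letter class: consonant m→u is +8, but vowel o→p is +1. The rule splits by letter class: vowels +1, consonants +8.
For venison: v(cons)+8=d, e(vowel)+1=f, n(cons)+8=v, i(vowel)+1=j, s(cons)+8=a, o(vowel)+1=p, n(cons)+8=v.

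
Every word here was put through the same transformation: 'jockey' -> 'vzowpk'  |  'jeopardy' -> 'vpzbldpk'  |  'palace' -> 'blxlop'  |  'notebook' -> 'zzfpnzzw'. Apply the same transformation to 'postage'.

The shift depends on letter class: consonant j→v is +12, but vowel o→z is +11. Two shifts are in play — +11 for a/e/i/o/u, +12 for every other letter.
For postage: p(cons)+12=b, o(vowel)+11=z, s(cons)+12=e, t(cons)+12=f, a(vowel)+11=l, g(cons)+12=s, e(vowel)+11=p.

bzeflsp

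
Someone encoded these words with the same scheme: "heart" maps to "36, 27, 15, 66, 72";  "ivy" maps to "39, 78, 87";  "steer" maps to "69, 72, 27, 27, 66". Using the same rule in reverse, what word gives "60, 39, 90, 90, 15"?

pizza

The formula is n = 3×(alphabet index, a=1) + 12.
Decoding 60, 39, 90, 90, 15: 60→(60−12)÷3=16=p, 39→(39−12)÷3=9=i, 90→(90−12)÷3=26=z, 90→(90−12)÷3=26=z, 15→(15−12)÷3=1=a.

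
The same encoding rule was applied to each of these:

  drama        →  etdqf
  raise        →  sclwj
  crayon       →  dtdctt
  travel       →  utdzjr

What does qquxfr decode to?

portal

In drama: d→e is +1, r→t is +2, a→d is +3, m→q is +4 — the shift increases by 1 each position. The shift increases by 1 at each position, starting from +1: 1, 2, 3, ….
Undoing it on qquxfr: q−1=p, q−2=o, u−3=r, x−4=t, f−5=a, r−6=l.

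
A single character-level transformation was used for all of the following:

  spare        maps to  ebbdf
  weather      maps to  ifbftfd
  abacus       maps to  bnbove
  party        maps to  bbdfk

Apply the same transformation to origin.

The rule splits by letter class: vowels +1, consonants +12.
On origin: o(vowel)+1=p, r(cons)+12=d, i(vowel)+1=j, g(cons)+12=s, i(vowel)+1=j, n(cons)+12=z.

pdjsjz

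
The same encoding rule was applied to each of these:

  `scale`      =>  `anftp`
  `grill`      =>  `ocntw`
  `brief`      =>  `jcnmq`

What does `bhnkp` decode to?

twice

Shifts by position in scale: pos 0: s→a (+8), pos 1: c→n (+11), pos 2: a→f (+5), pos 3: l→t (+8), pos 4: e→p (+11) — repeating every 3. It's a Vigenère-style cipher with numeric key [8,11,5]: position i shifts by key[i mod 3].
Reversing it on bhnkp: b−8=t, h−11=w, n−5=i, k−8=c, p−11=e.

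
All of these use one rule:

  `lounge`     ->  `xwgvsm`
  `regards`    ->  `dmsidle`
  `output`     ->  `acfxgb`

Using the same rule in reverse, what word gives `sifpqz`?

gather

Shifts by position in lounge: pos 0: l→x (+12), pos 1: o→w (+8), pos 2: u→g (+12), pos 3: n→v (+8) — repeating every 2. It's a Vigenère-style cipher with numeric key [12,8]: position i shifts by key[i mod 2].
Reversing it on sifpqz: s−12=g, i−8=a, f−12=t, p−8=h, q−12=e, z−8=r.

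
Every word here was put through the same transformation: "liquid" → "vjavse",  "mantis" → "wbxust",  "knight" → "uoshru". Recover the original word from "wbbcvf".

marble

It's a Vigenère-style cipher with numeric key [10,1]: position i shifts by key[i mod 2].
Reversing it on wbbcvf: w−10=m, b−1=a, b−10=r, c−1=b, v−10=l, f−1=e.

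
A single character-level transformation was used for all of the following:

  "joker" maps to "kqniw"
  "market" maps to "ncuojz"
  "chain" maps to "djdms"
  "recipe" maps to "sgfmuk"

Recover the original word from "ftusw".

Letter i (0-indexed) is shifted by i+1, so successive shifts are 1, 2, 3, ….
Reversing it on ftusw: f−1=e, t−2=r, u−3=r, s−4=o, w−5=r.

error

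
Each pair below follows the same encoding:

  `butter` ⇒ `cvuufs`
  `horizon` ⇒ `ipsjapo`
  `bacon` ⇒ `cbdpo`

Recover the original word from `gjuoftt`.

Every letter moves 1 place later in the alphabet, wrapping around z→a.
Undoing it on gjuoftt: g−1=f, j−1=i, u−1=t, o−1=n, f−1=e, t−1=s, t−1=s.

fitness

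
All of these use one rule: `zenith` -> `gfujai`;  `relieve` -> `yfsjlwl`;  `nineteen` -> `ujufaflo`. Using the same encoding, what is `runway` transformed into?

yvuxhz

Shifts by position in zenith: pos 0: z→g (+7), pos 1: e→f (+1), pos 2: n→u (+7), pos 3: i→j (+1) — repeating every 2. The shifts repeat in a cycle of length 2: positions 0,1,… shift by +7, +1, then the pattern repeats.
On runway: r+7=y, u+1=v, n+7=u, w+1=x, a+7=h, y+1=z.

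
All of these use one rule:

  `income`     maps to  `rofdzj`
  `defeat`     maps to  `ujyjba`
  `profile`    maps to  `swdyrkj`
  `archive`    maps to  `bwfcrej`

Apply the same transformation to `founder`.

ydpoujw

i(8)→r(17) and n(13)→o(14) fit y≡15x+1 (mod 26); the inverse of 15 mod 26 is 7. Each letter's alphabet position (a=0..z=25) is mapped through 15·x+1 mod 26 — an affine cipher.
For founder: f(5)→15·5+1≡24=y; o(14)→15·14+1≡3=d; u(20)→15·20+1≡15=p; n(13)→15·13+1≡14=o; d(3)→15·3+1≡20=u; e(4)→15·4+1≡9=j; r(17)→15·17+1≡22=w (all mod 26).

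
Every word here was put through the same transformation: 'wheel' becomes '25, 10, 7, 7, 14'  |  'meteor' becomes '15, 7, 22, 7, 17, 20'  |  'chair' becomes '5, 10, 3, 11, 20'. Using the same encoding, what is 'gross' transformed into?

9, 20, 17, 21, 21

Letters become their 1-based position plus 2 (so a→3, b→4, …).
For gross: g=7→9, r=18→20, o=15→17, s=19→21, s=19→21.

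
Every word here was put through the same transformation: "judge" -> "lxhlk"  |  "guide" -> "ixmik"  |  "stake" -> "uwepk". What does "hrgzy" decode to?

focus

In judge: j→l is +2, u→x is +3, d→h is +4, g→l is +5 — the shift increases by 1 each position. Each letter shifts forward by (position + 2), i.e. 2, 3, 4, … — the shift grows by one for each successive letter.
Decoding hrgzy: h−2=f, r−3=o, g−4=c, z−5=u, y−6=s.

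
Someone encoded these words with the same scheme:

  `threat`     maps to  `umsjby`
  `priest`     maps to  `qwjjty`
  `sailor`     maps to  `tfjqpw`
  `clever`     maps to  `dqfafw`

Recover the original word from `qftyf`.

Shifts by position in threat: pos 0: t→u (+1), pos 1: h→m (+5), pos 2: r→s (+1), pos 3: e→j (+5) — repeating every 2. It's a Vigenère-style cipher with numeric key [1,5]: position i shifts by key[i mod 2].
Decoding qftyf: q−1=p, f−5=a, t−1=s, y−5=t, f−1=e.

paste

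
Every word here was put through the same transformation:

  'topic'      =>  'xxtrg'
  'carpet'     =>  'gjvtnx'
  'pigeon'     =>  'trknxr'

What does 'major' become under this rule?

The rule splits by letter class: vowels +9, consonants +4.
For major: m(cons)+4=q, a(vowel)+9=j, j(cons)+4=n, o(vowel)+9=x, r(cons)+4=v.

qjnxv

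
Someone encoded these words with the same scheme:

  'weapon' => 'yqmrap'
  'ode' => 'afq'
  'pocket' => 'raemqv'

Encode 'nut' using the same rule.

pgv

The shift depends on letter class: consonant w→y is +2, but vowel e→q is +12. Vowels shift forward by 12 and consonants shift forward by 2.
On nut: n(cons)+2=p, u(vowel)+12=g, t(cons)+2=v.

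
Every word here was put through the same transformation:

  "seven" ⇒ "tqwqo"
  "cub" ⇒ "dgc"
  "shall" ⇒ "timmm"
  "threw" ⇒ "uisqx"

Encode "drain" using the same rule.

The shift depends on letter class: consonant s→t is +1, but vowel e→q is +12. Two shifts are in play — +12 for a/e/i/o/u, +1 for every other letter.
Applying it to drain: d(cons)+1=e, r(cons)+1=s, a(vowel)+12=m, i(vowel)+12=u, n(cons)+1=o.

esmuo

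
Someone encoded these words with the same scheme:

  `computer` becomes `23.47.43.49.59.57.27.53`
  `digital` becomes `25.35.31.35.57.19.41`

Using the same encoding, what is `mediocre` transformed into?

43.27.25.35.47.23.53.27

c(#3)→23 and o(#15)→47: differences scale by 2, so n = 2·pos + 17. Each letter becomes 2×(its alphabet position, a=1..z=26) + 17.
On mediocre: m=13→43, e=5→27, d=4→25, i=9→35, o=15→47, c=3→23, r=18→53, e=5→27.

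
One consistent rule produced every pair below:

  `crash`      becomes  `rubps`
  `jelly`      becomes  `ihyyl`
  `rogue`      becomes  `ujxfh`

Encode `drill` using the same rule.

munyy

Treating letters as 0–25, the rule is x ↦ 21x + 1 (mod 26).
For drill: d(3)→21·3+1≡12=m; r(17)→21·17+1≡20=u; i(8)→21·8+1≡13=n; l(11)→21·11+1≡24=y; l(11)→21·11+1≡24=y (all mod 26).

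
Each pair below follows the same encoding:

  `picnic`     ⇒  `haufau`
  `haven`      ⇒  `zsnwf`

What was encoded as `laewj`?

timer

It's a constant shift of +18 (ROT18).
Decoding laewj: l−18=t, a−18=i, e−18=m, w−18=e, j−18=r.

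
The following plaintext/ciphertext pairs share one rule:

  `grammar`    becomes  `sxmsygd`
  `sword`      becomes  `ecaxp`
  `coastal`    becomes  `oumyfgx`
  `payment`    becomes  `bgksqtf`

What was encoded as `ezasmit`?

stomach

Shifts by position in grammar: pos 0: g→s (+12), pos 1: r→x (+6), pos 2: a→m (+12), pos 3: m→s (+6) — repeating every 2. The shifts repeat in a cycle of length 2: positions 0,1,… shift by +12, +6, then the pattern repeats.
Undoing it on ezasmit: e−12=s, z−6=t, a−12=o, s−6=m, m−12=a, i−6=c, t−12=h.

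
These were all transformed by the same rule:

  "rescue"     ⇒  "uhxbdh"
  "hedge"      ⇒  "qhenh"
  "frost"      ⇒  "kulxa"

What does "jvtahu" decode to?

Treating letters as 0–25, the rule is x ↦ 3x + 21 (mod 26).
Reversing it on jvtahu: j(9)→9·(9−21)≡22=w; v(21)→9·(21−21)≡0=a; t(19)→9·(19−21)≡8=i; a(0)→9·(0−21)≡19=t; h(7)→9·(7−21)≡4=e; u(20)→9·(20−21)≡17=r (all mod 26).

waiter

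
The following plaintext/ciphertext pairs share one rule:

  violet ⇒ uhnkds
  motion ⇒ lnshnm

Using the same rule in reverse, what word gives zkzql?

It's a constant shift of +25 (ROT25).
Undoing it on zkzql: z−25=a, k−25=l, z−25=a, q−25=r, l−25=m.

alarm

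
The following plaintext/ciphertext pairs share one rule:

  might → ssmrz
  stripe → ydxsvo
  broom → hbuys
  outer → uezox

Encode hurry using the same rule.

Shifts by position in might: pos 0: m→s (+6), pos 1: i→s (+10), pos 2: g→m (+6), pos 3: h→r (+10) — repeating every 2. A repeating key of period 2 is used — shifts +6, +10 over and over.
Applying it to hurry: h+6=n, u+10=e, r+6=x, r+10=b, y+6=e.

nexbe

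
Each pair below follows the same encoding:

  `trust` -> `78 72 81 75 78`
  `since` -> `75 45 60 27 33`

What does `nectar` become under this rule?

t(#20)→78 and r(#18)→72: differences scale by 3, so n = 3·pos + 18. The formula is n = 3×(alphabet index, a=1) + 18.
On nectar: n=14→60, e=5→33, c=3→27, t=20→78, a=1→21, r=18→72.

60 33 27 78 21 72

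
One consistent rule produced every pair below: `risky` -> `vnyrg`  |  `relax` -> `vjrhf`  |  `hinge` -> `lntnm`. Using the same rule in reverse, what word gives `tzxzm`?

In risky: r→v is +4, i→n is +5, s→y is +6, k→r is +7 — the shift increases by 1 each position. Letter i (0-indexed) is shifted by i+4, so successive shifts are 4, 5, 6, ….
Decoding tzxzm: t−4=p, z−5=u, x−6=r, z−7=s, m−8=e.

purse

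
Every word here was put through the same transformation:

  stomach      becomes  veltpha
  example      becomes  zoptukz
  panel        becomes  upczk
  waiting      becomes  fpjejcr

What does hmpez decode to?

crate

s(18)→v(21) and t(19)→e(4) fit y≡9x+15 (mod 26); the inverse of 9 mod 26 is 3. Each letter's alphabet position (a=0..z=25) is mapped through 9·x+15 mod 26 — an affine cipher.
Reversing it on hmpez: h(7)→3·(7−15)≡2=c; m(12)→3·(12−15)≡17=r; p(15)→3·(15−15)≡0=a; e(4)→3·(4−15)≡19=t; z(25)→3·(25−15)≡4=e (all mod 26).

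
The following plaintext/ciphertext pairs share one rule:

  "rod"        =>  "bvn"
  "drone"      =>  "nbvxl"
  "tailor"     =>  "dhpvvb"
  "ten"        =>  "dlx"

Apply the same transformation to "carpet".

The shift depends on letter class: consonant r→b is +10, but vowel o→v is +7. The rule splits by letter class: vowels +7, consonants +10.
On carpet: c(cons)+10=m, a(vowel)+7=h, r(cons)+10=b, p(cons)+10=z, e(vowel)+7=l, t(cons)+10=d.

mhbzld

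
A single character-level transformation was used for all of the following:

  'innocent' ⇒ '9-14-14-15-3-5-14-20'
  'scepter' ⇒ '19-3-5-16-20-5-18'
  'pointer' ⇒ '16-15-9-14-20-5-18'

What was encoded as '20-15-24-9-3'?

toxic

i is letter #9 and maps to 9: an offset of 0. Letters become their 1-indexed alphabet positions: a=1 … z=26.
Undoing it on 20-15-24-9-3: 20=t, 15=o, 24=x, 9=i, 3=c.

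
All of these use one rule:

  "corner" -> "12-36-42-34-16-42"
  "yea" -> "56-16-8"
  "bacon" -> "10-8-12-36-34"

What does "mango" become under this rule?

32-8-34-20-36

c(#3)→12 and o(#15)→36: differences scale by 2, so n = 2·pos + 6. With a=1..z=26, the number is 2·pos + 6.
Applying it to mango: m=13→32, a=1→8, n=14→34, g=7→20, o=15→36.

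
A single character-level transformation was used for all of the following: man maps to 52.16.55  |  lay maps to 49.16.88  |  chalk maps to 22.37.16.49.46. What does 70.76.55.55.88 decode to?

sunny

m(#13)→52 and a(#1)→16: differences scale by 3, so n = 3·pos + 13. The formula is n = 3×(alphabet index, a=1) + 13.
Decoding 70.76.55.55.88: 70→(70−13)÷3=19=s, 76→(76−13)÷3=21=u, 55→(55−13)÷3=14=n, 55→(55−13)÷3=14=n, 88→(88−13)÷3=25=y.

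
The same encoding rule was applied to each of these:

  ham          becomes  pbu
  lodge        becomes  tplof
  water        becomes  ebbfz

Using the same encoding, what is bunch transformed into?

The shift depends on letter class: consonant h→p is +8, but vowel a→b is +1. The rule splits by letter class: vowels +1, consonants +8.
On bunch: b(cons)+8=j, u(vowel)+1=v, n(cons)+8=v, c(cons)+8=k, h(cons)+8=p.

jvvkp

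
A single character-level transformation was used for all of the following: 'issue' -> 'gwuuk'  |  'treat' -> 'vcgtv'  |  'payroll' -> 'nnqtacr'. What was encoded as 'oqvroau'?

The output letters match the input read backwards, each shifted +2: issue reversed is eussi. Two steps: reverse the string, then apply a Caesar shift of +2.
Undoing it on oqvroau: shift back: o−2=m, q−2=o, v−2=t, r−2=p, o−2=m, a−2=y, u−2=s → motpmys; then reverse → symptom.

symptom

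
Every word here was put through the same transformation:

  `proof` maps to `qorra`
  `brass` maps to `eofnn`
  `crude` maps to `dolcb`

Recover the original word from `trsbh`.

money

Each letter's alphabet position (a=0..z=25) is mapped through 25·x+5 mod 26 — an affine cipher.
Undoing it on trsbh: t(19)→25·(19−5)≡12=m; r(17)→25·(17−5)≡14=o; s(18)→25·(18−5)≡13=n; b(1)→25·(1−5)≡4=e; h(7)→25·(7−5)≡24=y (all mod 26).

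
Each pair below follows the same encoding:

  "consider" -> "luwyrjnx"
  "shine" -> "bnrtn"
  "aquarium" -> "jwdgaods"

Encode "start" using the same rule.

Shifts by position in consider: pos 0: c→l (+9), pos 1: o→u (+6), pos 2: n→w (+9), pos 3: s→y (+6) — repeating every 2. A repeating key of period 2 is used — shifts +9, +6 over and over.
Applying it to start: s+9=b, t+6=z, a+9=j, r+6=x, t+9=c.

bzjxc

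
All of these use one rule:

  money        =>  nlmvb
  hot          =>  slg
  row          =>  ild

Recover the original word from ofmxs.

lunch

Each pair mirrors across the alphabet (m↔n, o↔l, n↔m): positions sum to 25. Letters are reflected about the middle of the alphabet (position → 25−position): Atbash.
Decoding ofmxs: o↔l, f↔u, m↔n, x↔c, s↔h.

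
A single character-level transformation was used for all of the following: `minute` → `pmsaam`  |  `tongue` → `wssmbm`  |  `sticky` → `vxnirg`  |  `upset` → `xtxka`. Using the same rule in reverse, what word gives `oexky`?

laser

In minute: m→p is +3, i→m is +4, n→s is +5, u→a is +6 — the shift increases by 1 each position. Each letter shifts forward by (position + 3), i.e. 3, 4, 5, … — the shift grows by one for each successive letter.
Reversing it on oexky: o−3=l, e−4=a, x−5=s, k−6=e, y−7=r.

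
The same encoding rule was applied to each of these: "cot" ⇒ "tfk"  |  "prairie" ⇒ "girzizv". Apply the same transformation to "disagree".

Every letter moves 17 places later in the alphabet, wrapping around z→a.
For disagree: d+17=u, i+17=z, s+17=j, a+17=r, g+17=x, r+17=i, e+17=v, e+17=v.

uzjrxivv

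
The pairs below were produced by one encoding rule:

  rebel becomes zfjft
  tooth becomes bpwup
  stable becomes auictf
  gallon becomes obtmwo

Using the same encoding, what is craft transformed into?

ksigb

Shifts by position in rebel: pos 0: r→z (+8), pos 1: e→f (+1), pos 2: b→j (+8), pos 3: e→f (+1) — repeating every 2. The shifts repeat in a cycle of length 2: positions 0,1,… shift by +8, +1, then the pattern repeats.
On craft: c+8=k, r+1=s, a+8=i, f+1=g, t+8=b.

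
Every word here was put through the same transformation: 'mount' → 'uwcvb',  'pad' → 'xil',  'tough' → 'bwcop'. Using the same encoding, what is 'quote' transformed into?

ycwbm

Every letter moves 8 places later in the alphabet, wrapping around z→a.
For quote: q+8=y, u+8=c, o+8=w, t+8=b, e+8=m.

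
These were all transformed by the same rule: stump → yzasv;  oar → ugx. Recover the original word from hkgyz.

Compare letters: s→y is +6, t→z is +6, u→a is +6 — a constant shift. Every letter moves 6 places later in the alphabet, wrapping around z→a.
Reversing it on hkgyz: h−6=b, k−6=e, g−6=a, y−6=s, z−6=t.

beast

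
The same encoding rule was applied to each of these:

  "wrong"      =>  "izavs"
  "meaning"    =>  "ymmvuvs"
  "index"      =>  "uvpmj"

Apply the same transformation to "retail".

A repeating key of period 2 is used — shifts +12, +8 over and over.
On retail: r+12=d, e+8=m, t+12=f, a+8=i, i+12=u, l+8=t.

dmfiut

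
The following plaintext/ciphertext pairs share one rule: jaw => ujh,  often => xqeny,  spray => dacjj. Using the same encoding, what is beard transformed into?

The rule splits by letter class: vowels +9, consonants +11.
Applying it to beard: b(cons)+11=m, e(vowel)+9=n, a(vowel)+9=j, r(cons)+11=c, d(cons)+11=o.

mnjco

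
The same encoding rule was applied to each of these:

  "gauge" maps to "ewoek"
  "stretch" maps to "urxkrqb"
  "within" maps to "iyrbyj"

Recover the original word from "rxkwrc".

treaty

g(6)→e(4) and a(0)→w(22) fit y≡23x+22 (mod 26); the inverse of 23 mod 26 is 17. Each letter's alphabet position (a=0..z=25) is mapped through 23·x+22 mod 26 — an affine cipher.
Reversing it on rxkwrc: r(17)→17·(17−22)≡19=t; x(23)→17·(23−22)≡17=r; k(10)→17·(10−22)≡4=e; w(22)→17·(22−22)≡0=a; r(17)→17·(17−22)≡19=t; c(2)→17·(2−22)≡24=y (all mod 26).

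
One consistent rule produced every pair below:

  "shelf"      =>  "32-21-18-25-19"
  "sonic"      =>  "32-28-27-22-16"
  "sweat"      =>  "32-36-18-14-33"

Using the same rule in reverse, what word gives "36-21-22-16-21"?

which

s is letter #19 and maps to 32: an offset of 13. Each letter is replaced by its alphabet position (a=1..z=26) + 13.
Undoing it on 36-21-22-16-21: 36→(36−13)÷1=23=w, 21→(21−13)÷1=8=h, 22→(22−13)÷1=9=i, 16→(16−13)÷1=3=c, 21→(21−13)÷1=8=h.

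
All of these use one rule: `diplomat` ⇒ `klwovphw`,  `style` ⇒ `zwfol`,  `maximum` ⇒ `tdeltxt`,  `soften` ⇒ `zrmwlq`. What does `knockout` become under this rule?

Shifts by position in diplomat: pos 0: d→k (+7), pos 1: i→l (+3), pos 2: p→w (+7), pos 3: l→o (+3) — repeating every 2. The shifts repeat in a cycle of length 2: positions 0,1,… shift by +7, +3, then the pattern repeats.
For knockout: k+7=r, n+3=q, o+7=v, c+3=f, k+7=r, o+3=r, u+7=b, t+3=w.

rqvfrrbw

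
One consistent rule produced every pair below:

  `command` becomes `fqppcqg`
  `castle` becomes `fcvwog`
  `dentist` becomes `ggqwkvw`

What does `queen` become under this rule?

twggq

Vowels shift forward by 2 and consonants shift forward by 3.
Applying it to queen: q(cons)+3=t, u(vowel)+2=w, e(vowel)+2=g, e(vowel)+2=g, n(cons)+3=q.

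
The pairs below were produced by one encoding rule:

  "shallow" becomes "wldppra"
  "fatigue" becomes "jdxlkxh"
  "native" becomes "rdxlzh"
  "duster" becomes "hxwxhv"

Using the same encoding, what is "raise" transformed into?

The shift depends on letter class: consonant s→w is +4, but vowel a→d is +3. The rule splits by letter class: vowels +3, consonants +4.
Applying it to raise: r(cons)+4=v, a(vowel)+3=d, i(vowel)+3=l, s(cons)+4=w, e(vowel)+3=h.

vdlwh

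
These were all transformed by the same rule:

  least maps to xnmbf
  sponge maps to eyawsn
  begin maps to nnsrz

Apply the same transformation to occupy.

Shifts by position in least: pos 0: l→x (+12), pos 1: e→n (+9), pos 2: a→m (+12), pos 3: s→b (+9) — repeating every 2. It's a Vigenère-style cipher with numeric key [12,9]: position i shifts by key[i mod 2].
On occupy: o+12=a, c+9=l, c+12=o, u+9=d, p+12=b, y+9=h.

alodbh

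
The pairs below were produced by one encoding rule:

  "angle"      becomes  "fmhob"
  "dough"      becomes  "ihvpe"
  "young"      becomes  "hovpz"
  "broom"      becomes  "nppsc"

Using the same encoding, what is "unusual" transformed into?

The word is reversed, then every letter is shifted forward by 1.
Applying it to unusual: reverse → lausunu; then shift: l+1=m, a+1=b, u+1=v, s+1=t, u+1=v, n+1=o, u+1=v.

mbvtvov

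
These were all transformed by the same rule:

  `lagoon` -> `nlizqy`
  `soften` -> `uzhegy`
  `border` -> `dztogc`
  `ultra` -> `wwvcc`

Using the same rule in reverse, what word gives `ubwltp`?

Shifts by position in lagoon: pos 0: l→n (+2), pos 1: a→l (+11), pos 2: g→i (+2), pos 3: o→z (+11) — repeating every 2. The shifts repeat in a cycle of length 2: positions 0,1,… shift by +2, +11, then the pattern repeats.
Reversing it on ubwltp: u−2=s, b−11=q, w−2=u, l−11=a, t−2=r, p−11=e.

square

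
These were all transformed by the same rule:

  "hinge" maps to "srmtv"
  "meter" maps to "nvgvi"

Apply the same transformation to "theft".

Each pair mirrors across the alphabet (h↔s, i↔r, n↔m): positions sum to 25. Each letter is replaced by its mirror in the alphabet: a↔z, b↔y, c↔x, and so on (the Atbash cipher).
On theft: t↔g, h↔s, e↔v, f↔u, t↔g.

gsvug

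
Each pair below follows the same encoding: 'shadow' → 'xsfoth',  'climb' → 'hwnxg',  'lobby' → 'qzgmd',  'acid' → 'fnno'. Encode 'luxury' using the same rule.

Shifts by position in shadow: pos 0: s→x (+5), pos 1: h→s (+11), pos 2: a→f (+5), pos 3: d→o (+11) — repeating every 2. The shifts repeat in a cycle of length 2: positions 0,1,… shift by +5, +11, then the pattern repeats.
For luxury: l+5=q, u+11=f, x+5=c, u+11=f, r+5=w, y+11=j.

qfcfwj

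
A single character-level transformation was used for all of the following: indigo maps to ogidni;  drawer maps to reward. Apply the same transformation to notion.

The output letters match the input read backwards: indigo reversed is ogidni. The word is simply reversed.
For notion: reverse → noiton.

noiton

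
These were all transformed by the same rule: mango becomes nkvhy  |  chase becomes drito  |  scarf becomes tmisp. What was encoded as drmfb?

Shifts by position in mango: pos 0: m→n (+1), pos 1: a→k (+10), pos 2: n→v (+8), pos 3: g→h (+1), pos 4: o→y (+10) — repeating every 3. A repeating key of period 3 is used — shifts +1, +10, +8 over and over.
Undoing it on drmfb: d−1=c, r−10=h, m−8=e, f−1=e, b−10=r.

cheer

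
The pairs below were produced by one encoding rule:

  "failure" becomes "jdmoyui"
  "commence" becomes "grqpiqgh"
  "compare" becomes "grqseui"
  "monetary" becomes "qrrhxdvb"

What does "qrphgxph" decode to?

Shifts by position in failure: pos 0: f→j (+4), pos 1: a→d (+3), pos 2: i→m (+4), pos 3: l→o (+3) — repeating every 2. It's a Vigenère-style cipher with numeric key [4,3]: position i shifts by key[i mod 2].
Undoing it on qrphgxph: q−4=m, r−3=o, p−4=l, h−3=e, g−4=c, x−3=u, p−4=l, h−3=e.

molecule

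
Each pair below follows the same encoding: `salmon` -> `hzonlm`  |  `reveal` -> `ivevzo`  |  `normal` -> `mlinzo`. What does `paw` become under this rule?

kzd

Letters are reflected about the middle of the alphabet (position → 25−position): Atbash.
Applying it to paw: p↔k, a↔z, w↔d.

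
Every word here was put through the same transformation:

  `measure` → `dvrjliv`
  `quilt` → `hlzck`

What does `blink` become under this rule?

Every letter moves 17 places later in the alphabet, wrapping around z→a.
On blink: b+17=s, l+17=c, i+17=z, n+17=e, k+17=b.

sczeb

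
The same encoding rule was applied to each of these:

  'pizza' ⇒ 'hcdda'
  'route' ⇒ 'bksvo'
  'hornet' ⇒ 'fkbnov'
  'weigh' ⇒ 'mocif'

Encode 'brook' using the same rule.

xbkkw

p(15)→h(7) and i(8)→c(2) fit y≡23x+0 (mod 26); the inverse of 23 mod 26 is 17. Treating letters as 0–25, the rule is x ↦ 23x + 0 (mod 26).
On brook: b(1)→23·1+0≡23=x; r(17)→23·17+0≡1=b; o(14)→23·14+0≡10=k; o(14)→23·14+0≡10=k; k(10)→23·10+0≡22=w (all mod 26).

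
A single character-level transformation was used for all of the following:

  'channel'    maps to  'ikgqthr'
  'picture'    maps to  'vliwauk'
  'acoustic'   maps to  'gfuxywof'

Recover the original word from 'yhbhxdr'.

Shifts by position in channel: pos 0: c→i (+6), pos 1: h→k (+3), pos 2: a→g (+6), pos 3: n→q (+3) — repeating every 2. It's a Vigenère-style cipher with numeric key [6,3]: position i shifts by key[i mod 2].
Undoing it on yhbhxdr: y−6=s, h−3=e, b−6=v, h−3=e, x−6=r, d−3=a, r−6=l.

several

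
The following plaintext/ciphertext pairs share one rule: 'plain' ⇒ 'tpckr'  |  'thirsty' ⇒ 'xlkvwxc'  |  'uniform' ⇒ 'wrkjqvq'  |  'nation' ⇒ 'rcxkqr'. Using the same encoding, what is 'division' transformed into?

The rule splits by letter class: vowels +2, consonants +4.
Applying it to division: d(cons)+4=h, i(vowel)+2=k, v(cons)+4=z, i(vowel)+2=k, s(cons)+4=w, i(vowel)+2=k, o(vowel)+2=q, n(cons)+4=r.

hkzkwkqr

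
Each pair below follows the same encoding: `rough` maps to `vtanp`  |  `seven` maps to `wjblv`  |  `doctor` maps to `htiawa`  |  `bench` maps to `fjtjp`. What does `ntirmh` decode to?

jockey

In rough: r→v is +4, o→t is +5, u→a is +6, g→n is +7 — the shift increases by 1 each position. Letter i (0-indexed) is shifted by i+4, so successive shifts are 4, 5, 6, ….
Reversing it on ntirmh: n−4=j, t−5=o, i−6=c, r−7=k, m−8=e, h−9=y.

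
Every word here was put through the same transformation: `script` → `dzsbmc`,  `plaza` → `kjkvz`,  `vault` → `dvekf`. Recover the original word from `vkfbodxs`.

interval

The output letters match the input read backwards, each shifted +10: script reversed is tpircs. The word is reversed, then every letter is shifted forward by 10.
Reversing it on vkfbodxs: shift back: v−10=l, k−10=a, f−10=v, b−10=r, o−10=e, d−10=t, x−10=n, s−10=i → lavretni; then reverse → interval.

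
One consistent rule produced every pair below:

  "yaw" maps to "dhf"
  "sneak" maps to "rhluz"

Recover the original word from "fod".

Two steps: reverse the string, then apply a Caesar shift of +7.
Decoding fod: shift back: f−7=y, o−7=h, d−7=w → yhw; then reverse → why.

why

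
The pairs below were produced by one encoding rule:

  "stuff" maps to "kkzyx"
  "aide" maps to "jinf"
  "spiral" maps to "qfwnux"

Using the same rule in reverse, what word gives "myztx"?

The output letters match the input read backwards, each shifted +5: stuff reversed is ffuts. The word is reversed, then every letter is shifted forward by 5.
Undoing it on myztx: shift back: m−5=h, y−5=t, z−5=u, t−5=o, x−5=s → htuos; then reverse → south.

south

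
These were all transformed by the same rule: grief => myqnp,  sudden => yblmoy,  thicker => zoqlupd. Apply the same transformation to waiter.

In grief: g→m is +6, r→y is +7, i→q is +8, e→n is +9 — the shift increases by 1 each position. Letter i (0-indexed) is shifted by i+6, so successive shifts are 6, 7, 8, ….
On waiter: w+6=c, a+7=h, i+8=q, t+9=c, e+10=o, r+11=c.

chqcoc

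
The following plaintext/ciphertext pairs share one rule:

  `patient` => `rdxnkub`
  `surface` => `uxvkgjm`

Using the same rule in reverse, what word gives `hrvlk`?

In patient: p→r is +2, a→d is +3, t→x is +4, i→n is +5 — the shift increases by 1 each position. Letter i (0-indexed) is shifted by i+2, so successive shifts are 2, 3, 4, ….
Undoing it on hrvlk: h−2=f, r−3=o, v−4=r, l−5=g, k−6=e.

forge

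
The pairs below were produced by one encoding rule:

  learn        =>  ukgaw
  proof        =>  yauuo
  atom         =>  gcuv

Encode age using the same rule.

The shift depends on letter class: consonant l→u is +9, but vowel e→k is +6. The rule splits by letter class: vowels +6, consonants +9.
For age: a(vowel)+6=g, g(cons)+9=p, e(vowel)+6=k.

gpk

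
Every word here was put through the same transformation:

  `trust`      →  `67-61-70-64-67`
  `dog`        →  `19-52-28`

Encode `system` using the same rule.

The formula is n = 3×(alphabet index, a=1) + 7.
For system: s=19→64, y=25→82, s=19→64, t=20→67, e=5→22, m=13→46.

64-82-64-67-22-46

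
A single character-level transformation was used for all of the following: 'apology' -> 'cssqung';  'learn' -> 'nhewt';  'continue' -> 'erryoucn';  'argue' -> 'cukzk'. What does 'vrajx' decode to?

tower

In apology: a→c is +2, p→s is +3, o→s is +4, l→q is +5 — the shift increases by 1 each position. Each letter shifts forward by (position + 2), i.e. 2, 3, 4, … — the shift grows by one for each successive letter.
Reversing it on vrajx: v−2=t, r−3=o, a−4=w, j−5=e, x−6=r.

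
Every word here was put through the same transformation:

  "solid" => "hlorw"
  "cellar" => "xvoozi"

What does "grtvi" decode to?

Each pair mirrors across the alphabet (s↔h, o↔l, l↔o): positions sum to 25. This is the alphabet-reversal cipher (Atbash): a becomes z, b becomes y, etc.
Reversing it on grtvi: g↔t, r↔i, t↔g, v↔e, i↔r.

tiger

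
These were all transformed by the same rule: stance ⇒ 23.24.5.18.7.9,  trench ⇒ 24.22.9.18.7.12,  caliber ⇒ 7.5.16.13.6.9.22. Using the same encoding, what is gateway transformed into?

s is letter #19 and maps to 23: an offset of 4. Each letter is replaced by its alphabet position (a=1..z=26) + 4.
On gateway: g=7→11, a=1→5, t=20→24, e=5→9, w=23→27, a=1→5, y=25→29.

11.5.24.9.27.5.29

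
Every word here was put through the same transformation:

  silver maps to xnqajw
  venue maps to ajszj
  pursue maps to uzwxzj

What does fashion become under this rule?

kfxmnts

Compare letters: s→x is +5, i→n is +5, l→q is +5 — a constant shift. It's a constant shift of +5 (ROT5).
For fashion: f+5=k, a+5=f, s+5=x, h+5=m, i+5=n, o+5=t, n+5=s.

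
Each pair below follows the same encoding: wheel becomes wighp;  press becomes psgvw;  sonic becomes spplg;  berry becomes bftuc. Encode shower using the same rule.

siqziw

The shift increases by 1 at each position, starting from +0: 0, 1, 2, ….
Applying it to shower: s+0=s, h+1=i, o+2=q, w+3=z, e+4=i, r+5=w.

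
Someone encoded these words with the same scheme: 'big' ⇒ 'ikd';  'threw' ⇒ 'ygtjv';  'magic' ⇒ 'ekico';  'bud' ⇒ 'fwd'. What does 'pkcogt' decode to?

The output letters match the input read backwards, each shifted +2: big reversed is gib. The word is reversed, then every letter is shifted forward by 2.
Undoing it on pkcogt: shift back: p−2=n, k−2=i, c−2=a, o−2=m, g−2=e, t−2=r → niamer; then reverse → remain.

remain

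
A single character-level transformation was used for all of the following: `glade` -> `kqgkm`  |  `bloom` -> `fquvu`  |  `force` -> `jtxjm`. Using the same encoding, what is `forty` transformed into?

jtxag

In glade: g→k is +4, l→q is +5, a→g is +6, d→k is +7 — the shift increases by 1 each position. Each letter shifts forward by (position + 4), i.e. 4, 5, 6, … — the shift grows by one for each successive letter.
On forty: f+4=j, o+5=t, r+6=x, t+7=a, y+8=g.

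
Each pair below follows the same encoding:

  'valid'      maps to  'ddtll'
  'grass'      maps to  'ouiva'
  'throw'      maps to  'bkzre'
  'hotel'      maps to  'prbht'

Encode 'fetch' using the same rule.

Shifts by position in valid: pos 0: v→d (+8), pos 1: a→d (+3), pos 2: l→t (+8), pos 3: i→l (+3) — repeating every 2. The shifts repeat in a cycle of length 2: positions 0,1,… shift by +8, +3, then the pattern repeats.
Applying it to fetch: f+8=n, e+3=h, t+8=b, c+3=f, h+8=p.

nhbfp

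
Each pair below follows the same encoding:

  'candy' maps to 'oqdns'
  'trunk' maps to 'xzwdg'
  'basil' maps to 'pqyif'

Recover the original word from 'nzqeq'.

drama

c(2)→o(14) and a(0)→q(16) fit y≡25x+16 (mod 26); the inverse of 25 mod 26 is 25. Treating letters as 0–25, the rule is x ↦ 25x + 16 (mod 26).
Reversing it on nzqeq: n(13)→25·(13−16)≡3=d; z(25)→25·(25−16)≡17=r; q(16)→25·(16−16)≡0=a; e(4)→25·(4−16)≡12=m; q(16)→25·(16−16)≡0=a (all mod 26).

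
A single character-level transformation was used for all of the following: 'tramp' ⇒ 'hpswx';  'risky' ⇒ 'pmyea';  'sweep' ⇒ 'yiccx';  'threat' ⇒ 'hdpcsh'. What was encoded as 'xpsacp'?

prayer

t(19)→h(7) and r(17)→p(15) fit y≡9x+18 (mod 26); the inverse of 9 mod 26 is 3. Each letter's alphabet position (a=0..z=25) is mapped through 9·x+18 mod 26 — an affine cipher.
Reversing it on xpsacp: x(23)→3·(23−18)≡15=p; p(15)→3·(15−18)≡17=r; s(18)→3·(18−18)≡0=a; a(0)→3·(0−18)≡24=y; c(2)→3·(2−18)≡4=e; p(15)→3·(15−18)≡17=r (all mod 26).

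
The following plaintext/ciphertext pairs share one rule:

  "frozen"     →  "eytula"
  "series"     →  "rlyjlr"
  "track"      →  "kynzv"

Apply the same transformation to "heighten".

qljxqkla

Treating letters as 0–25, the rule is x ↦ 19x + 13 (mod 26).
Applying it to heighten: h(7)→19·7+13≡16=q; e(4)→19·4+13≡11=l; i(8)→19·8+13≡9=j; g(6)→19·6+13≡23=x; h(7)→19·7+13≡16=q; t(19)→19·19+13≡10=k; e(4)→19·4+13≡11=l; n(13)→19·13+13≡0=a (all mod 26).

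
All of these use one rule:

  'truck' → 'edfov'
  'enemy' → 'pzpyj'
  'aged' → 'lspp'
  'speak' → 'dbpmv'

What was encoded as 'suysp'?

The shifts repeat in a cycle of length 2: positions 0,1,… shift by +11, +12, then the pattern repeats.
Reversing it on suysp: s−11=h, u−12=i, y−11=n, s−12=g, p−11=e.

hinge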